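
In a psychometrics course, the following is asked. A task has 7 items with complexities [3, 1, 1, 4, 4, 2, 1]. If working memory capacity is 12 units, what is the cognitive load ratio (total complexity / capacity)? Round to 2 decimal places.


Total complexity = 3 + 1 + 1 + 4 + 4 + 2 + 1 = 16
Load = total / capacity = 16 / 12
= 1.33


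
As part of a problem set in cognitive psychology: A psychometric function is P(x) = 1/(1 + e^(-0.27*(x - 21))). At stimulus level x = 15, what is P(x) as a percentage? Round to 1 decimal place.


P(x) = 1/(1 + e^(-0.27*(15 - 21)))
Exponent = -0.27 * -6 = 1.62
e^(1.62) = 5.05309
P = 1/(1 + 5.05309) = 0.165205
Percentage = 16.5


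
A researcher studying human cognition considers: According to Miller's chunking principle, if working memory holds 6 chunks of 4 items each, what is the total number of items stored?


Total items = chunks * items_per_chunk
= 6 * 4
= 24


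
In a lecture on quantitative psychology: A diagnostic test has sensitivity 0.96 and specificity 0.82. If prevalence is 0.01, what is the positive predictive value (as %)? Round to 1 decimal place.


PPV = (sens * prev) / (sens * prev + (1-spec) * (1-prev))
Numerator = 0.96 * 0.01 = 0.0096
P(positive and no disease) = (1 - spec) * (1 - prev) = (1 - 0.82) * (1 - 0.01) = 0.1782
Denominator = 0.0096 + 0.1782 = 0.1878
PPV = 0.0096 / 0.1878 = 0.051118
As percentage = 5.1


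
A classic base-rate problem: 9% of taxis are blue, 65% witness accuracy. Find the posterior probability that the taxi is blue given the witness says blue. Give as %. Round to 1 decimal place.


P(blue | says blue) = P(says blue | blue)*P(blue) / [P(says blue | blue)*P(blue) + P(says blue | not blue)*P(not blue)]
Numerator = 0.65 * 0.09 = 0.0585
False identification = 0.35 * 0.91 = 0.3185
P = 0.0585 / (0.0585 + 0.3185)
= 0.0585 / 0.377
As percentage = 15.5


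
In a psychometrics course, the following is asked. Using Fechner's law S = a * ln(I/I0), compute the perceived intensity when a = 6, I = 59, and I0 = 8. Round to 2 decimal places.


S = 6 * ln(59/8)
I/I0 = 7.375
ln(7.375) = 1.9981
S = 6 * 1.9981
= 11.99


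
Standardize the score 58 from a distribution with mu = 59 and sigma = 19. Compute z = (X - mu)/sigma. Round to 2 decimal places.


z = (X - mu) / sigma
= (58 - 59) / 19
= -1 / 19
= -0.05


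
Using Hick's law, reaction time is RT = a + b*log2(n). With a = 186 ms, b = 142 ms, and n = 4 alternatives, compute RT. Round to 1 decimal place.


RT = 186 + 142 * log2(4)
log2(4) = 2.0
RT = 186 + 142 * 2.0
= 186 + 284.0
= 470.0 ms


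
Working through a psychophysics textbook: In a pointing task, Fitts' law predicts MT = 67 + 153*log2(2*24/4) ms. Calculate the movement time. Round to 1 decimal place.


MT = 67 + 153 * log2(2*24/4)
2D/W = 12.0
log2(12.0) = 3.585
MT = 67 + 153 * 3.585
= 615.5 ms


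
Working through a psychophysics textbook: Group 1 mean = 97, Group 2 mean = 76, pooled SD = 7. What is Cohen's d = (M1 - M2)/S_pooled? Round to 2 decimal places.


Cohen's d = (M1 - M2) / S_pooled
= (97 - 76) / 7
= 21 / 7
= 3.00


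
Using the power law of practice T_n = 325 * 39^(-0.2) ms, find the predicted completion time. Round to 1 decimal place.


T_n = 325 * 39^(-0.2)
39^(-0.2) = 0.480604
T_n = 325 * 0.480604
= 156.2 ms


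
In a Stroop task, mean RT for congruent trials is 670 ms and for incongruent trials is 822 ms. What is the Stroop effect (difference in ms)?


Stroop effect = RT(incongruent) - RT(congruent)
= 822 - 670
= 152 ms


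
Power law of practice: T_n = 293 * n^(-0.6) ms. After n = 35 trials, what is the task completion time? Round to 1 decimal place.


T_n = 293 * 35^(-0.6)
35^(-0.6) = 0.118457
T_n = 293 * 0.118457
= 34.7 ms


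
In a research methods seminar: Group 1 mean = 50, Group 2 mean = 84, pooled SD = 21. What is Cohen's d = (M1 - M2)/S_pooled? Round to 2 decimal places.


Cohen's d = (M1 - M2) / S_pooled
= (50 - 84) / 21
= -34 / 21
= -1.62


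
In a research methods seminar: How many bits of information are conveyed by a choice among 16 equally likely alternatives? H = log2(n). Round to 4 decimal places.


H = log2(n)
H = log2(16)
= 4.0000


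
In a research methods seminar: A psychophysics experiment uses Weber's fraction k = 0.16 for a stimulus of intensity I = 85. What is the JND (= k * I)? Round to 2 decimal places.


JND = k * I
JND = 0.16 * 85
= 13.60


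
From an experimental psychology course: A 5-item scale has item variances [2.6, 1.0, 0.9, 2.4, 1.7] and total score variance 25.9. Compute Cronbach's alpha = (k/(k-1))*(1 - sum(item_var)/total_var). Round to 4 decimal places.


alpha = (k/(k-1)) * (1 - sum(s_i^2)/s_total^2)
sum(item variances) = 8.6
k/(k-1) = 5/4 = 1.25
1 - 8.6/25.9 = 1 - 0.332046 = 0.667954
alpha = 1.25 * 0.667954
= 0.8349


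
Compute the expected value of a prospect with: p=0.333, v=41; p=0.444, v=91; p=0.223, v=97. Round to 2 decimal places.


EU = sum(p_i * v_i)
0.333 * 41 = 13.653
0.444 * 91 = 40.404
0.223 * 97 = 21.631
EU = 13.653 + 40.404 + 21.631
= 75.69


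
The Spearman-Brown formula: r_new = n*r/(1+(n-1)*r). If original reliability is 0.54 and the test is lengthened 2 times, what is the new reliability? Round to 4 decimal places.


r_new = n*r / (1 + (n-1)*r)
Numerator = 2 * 0.54 = 1.08
Denominator = 1 + 1 * 0.54 = 1.54
r_new = 1.08 / 1.54
= 0.7013


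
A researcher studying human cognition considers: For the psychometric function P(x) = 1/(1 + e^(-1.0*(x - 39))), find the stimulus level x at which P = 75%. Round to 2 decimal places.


At P = 0.75: 0.75 = 1/(1 + e^(-k*(x-x0)))
Solving: e^(-k*(x-x0)) = 1/3
x = x0 + ln(3)/k
ln(3) = 1.0986
x = 39 + 1.0986/1.0
= 39 + 1.0986
= 40.10


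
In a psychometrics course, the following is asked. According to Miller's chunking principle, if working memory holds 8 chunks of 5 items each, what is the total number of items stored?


Total items = chunks * items_per_chunk
= 8 * 5
= 40


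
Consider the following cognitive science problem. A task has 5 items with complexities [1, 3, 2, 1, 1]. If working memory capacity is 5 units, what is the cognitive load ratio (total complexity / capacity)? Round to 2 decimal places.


Total complexity = 1 + 3 + 2 + 1 + 1 = 8
Load = total / capacity = 8 / 5
= 1.60


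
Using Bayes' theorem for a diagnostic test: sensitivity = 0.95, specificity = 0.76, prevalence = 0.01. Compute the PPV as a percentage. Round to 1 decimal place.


PPV = (sens * prev) / (sens * prev + (1-spec) * (1-prev))
Numerator = 0.95 * 0.01 = 0.0095
P(positive and no disease) = (1 - spec) * (1 - prev) = (1 - 0.76) * (1 - 0.01) = 0.2376
Denominator = 0.0095 + 0.2376 = 0.2471
PPV = 0.0095 / 0.2471 = 0.038446
As percentage = 3.8


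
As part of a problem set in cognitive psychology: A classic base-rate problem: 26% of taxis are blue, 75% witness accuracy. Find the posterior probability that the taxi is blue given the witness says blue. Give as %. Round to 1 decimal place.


P(blue | says blue) = P(says blue | blue)*P(blue) / [P(says blue | blue)*P(blue) + P(says blue | not blue)*P(not blue)]
Numerator = 0.75 * 0.26 = 0.195
False identification = 0.25 * 0.74 = 0.185
P = 0.195 / (0.195 + 0.185)
= 0.195 / 0.38
As percentage = 51.3


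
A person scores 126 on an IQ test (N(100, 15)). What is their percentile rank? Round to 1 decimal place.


z = (IQ - mean) / SD
z = (126 - 100) / 15 = 1.7333
Percentile = Phi(1.7333) * 100
Phi(1.7333) = 0.958479
= 95.8


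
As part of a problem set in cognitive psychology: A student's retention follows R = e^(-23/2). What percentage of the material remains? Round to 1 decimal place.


R = e^(-t/S)
-t/S = -23/2 = -11.5
R = e^(-11.5) = 1e-05
Percentage = 1e-05 * 100
= 0.0


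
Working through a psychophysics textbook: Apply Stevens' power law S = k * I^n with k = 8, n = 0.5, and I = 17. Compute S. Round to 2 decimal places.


S = 8 * 17^0.5
17^0.5 = 4.1231
S = 8 * 4.1231
= 32.98


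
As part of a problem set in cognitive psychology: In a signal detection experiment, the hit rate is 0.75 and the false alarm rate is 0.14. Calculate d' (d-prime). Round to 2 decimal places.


d' = z(HR) - z(FAR)
z(0.75) = 0.6745
z(0.14) = -1.0803
d' = 0.6745 - -1.0803
= 1.75


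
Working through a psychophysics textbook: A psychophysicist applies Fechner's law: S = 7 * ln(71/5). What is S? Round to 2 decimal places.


S = 7 * ln(71/5)
I/I0 = 14.2
ln(14.2) = 2.6532
S = 7 * 2.6532
= 18.57


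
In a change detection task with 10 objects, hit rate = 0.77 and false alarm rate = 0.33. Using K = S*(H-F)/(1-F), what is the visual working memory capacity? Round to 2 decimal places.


K = S * (H - F) / (1 - F)
H - F = 0.44
1 - F = 0.67
K = 10 * 0.44 / 0.67
= 6.57


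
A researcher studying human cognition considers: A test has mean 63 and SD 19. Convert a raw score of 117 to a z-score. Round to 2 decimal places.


z = (X - mu) / sigma
= (117 - 63) / 19
= 54 / 19
= 2.84


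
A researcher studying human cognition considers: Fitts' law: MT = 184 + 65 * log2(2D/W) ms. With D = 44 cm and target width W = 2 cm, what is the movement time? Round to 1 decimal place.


MT = 184 + 65 * log2(2*44/2)
2D/W = 44.0
log2(44.0) = 5.4594
MT = 184 + 65 * 5.4594
= 538.9 ms


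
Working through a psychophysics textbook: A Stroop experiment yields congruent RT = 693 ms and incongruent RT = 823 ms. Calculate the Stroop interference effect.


Stroop effect = RT(incongruent) - RT(congruent)
= 823 - 693
= 130 ms


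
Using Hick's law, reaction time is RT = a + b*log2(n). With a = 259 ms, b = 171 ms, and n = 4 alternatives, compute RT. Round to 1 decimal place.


RT = 259 + 171 * log2(4)
log2(4) = 2.0
RT = 259 + 171 * 2.0
= 259 + 342.0
= 601.0 ms


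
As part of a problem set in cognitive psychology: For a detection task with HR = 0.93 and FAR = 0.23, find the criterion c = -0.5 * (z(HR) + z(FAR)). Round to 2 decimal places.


c = -0.5 * (z(HR) + z(FAR))
z(0.93) = 1.4758
z(0.23) = -0.7388
c = -0.5 * (1.4758 + -0.7388)
= -0.5 * 0.737
= -0.37


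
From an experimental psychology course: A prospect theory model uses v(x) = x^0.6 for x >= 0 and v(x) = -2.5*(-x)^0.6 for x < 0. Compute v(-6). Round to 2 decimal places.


Since x = -6 < 0, use v(x) = -lambda*(-x)^alpha
(-x) = 6
6^0.6 = 2.9302
v(-6) = -2.5 * 2.9302
= -7.33


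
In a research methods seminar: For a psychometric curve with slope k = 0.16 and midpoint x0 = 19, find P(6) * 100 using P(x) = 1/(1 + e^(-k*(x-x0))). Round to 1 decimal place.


P(x) = 1/(1 + e^(-0.16*(6 - 19)))
Exponent = -0.16 * -13 = 2.08
e^(2.08) = 8.004469
P = 1/(1 + 8.004469) = 0.111056
Percentage = 11.1


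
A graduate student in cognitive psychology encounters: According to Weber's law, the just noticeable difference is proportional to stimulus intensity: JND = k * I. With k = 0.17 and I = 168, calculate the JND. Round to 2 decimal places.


JND = k * I
JND = 0.17 * 168
= 28.56


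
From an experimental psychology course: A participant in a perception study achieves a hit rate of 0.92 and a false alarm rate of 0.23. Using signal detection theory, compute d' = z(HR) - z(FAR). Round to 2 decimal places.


d' = z(HR) - z(FAR)
z(0.92) = 1.4051
z(0.23) = -0.7388
d' = 1.4051 - -0.7388
= 2.14


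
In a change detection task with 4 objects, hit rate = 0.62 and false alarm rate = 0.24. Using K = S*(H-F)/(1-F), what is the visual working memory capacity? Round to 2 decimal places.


K = S * (H - F) / (1 - F)
H - F = 0.38
1 - F = 0.76
K = 4 * 0.38 / 0.76
= 2.00


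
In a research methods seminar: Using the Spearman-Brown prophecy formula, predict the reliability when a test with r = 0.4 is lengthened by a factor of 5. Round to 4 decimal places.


r_new = n*r / (1 + (n-1)*r)
Numerator = 5 * 0.4 = 2.0
Denominator = 1 + 4 * 0.4 = 2.6
r_new = 2.0 / 2.6
= 0.7692


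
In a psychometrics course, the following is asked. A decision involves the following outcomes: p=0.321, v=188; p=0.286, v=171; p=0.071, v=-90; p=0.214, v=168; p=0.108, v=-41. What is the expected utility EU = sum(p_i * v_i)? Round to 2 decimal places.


EU = sum(p_i * v_i)
0.321 * 188 = 60.348
0.286 * 171 = 48.906
0.071 * -90 = -6.39
0.214 * 168 = 35.952
0.108 * -41 = -4.428
EU = 60.348 + 48.906 + -6.39 + 35.952 + -4.428
= 134.39


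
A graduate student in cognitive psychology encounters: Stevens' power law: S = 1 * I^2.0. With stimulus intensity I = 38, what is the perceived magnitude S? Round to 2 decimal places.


S = 1 * 38^2.0
38^2.0 = 1444.0
S = 1 * 1444.0
= 1444.00


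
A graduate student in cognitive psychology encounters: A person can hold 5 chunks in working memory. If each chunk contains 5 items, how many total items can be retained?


Total items = chunks * items_per_chunk
= 5 * 5
= 25


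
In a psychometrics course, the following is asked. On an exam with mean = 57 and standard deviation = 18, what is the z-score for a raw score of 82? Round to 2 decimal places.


z = (X - mu) / sigma
= (82 - 57) / 18
= 25 / 18
= 1.39


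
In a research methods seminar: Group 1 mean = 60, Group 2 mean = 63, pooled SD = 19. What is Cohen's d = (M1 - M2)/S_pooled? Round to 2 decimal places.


Cohen's d = (M1 - M2) / S_pooled
= (60 - 63) / 19
= -3 / 19
= -0.16


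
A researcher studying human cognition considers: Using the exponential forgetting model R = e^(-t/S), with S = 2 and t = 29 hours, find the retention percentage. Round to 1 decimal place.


R = e^(-t/S)
-t/S = -29/2 = -14.5
R = e^(-14.5) = 1e-06
Percentage = 1e-06 * 100
= 0.0


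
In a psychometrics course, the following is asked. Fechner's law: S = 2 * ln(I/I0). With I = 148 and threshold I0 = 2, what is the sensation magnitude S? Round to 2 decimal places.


S = 2 * ln(148/2)
I/I0 = 74.0
ln(74.0) = 4.3041
S = 2 * 4.3041
= 8.61


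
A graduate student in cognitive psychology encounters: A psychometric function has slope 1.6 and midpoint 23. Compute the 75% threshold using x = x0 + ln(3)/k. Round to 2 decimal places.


At P = 0.75: 0.75 = 1/(1 + e^(-k*(x-x0)))
Solving: e^(-k*(x-x0)) = 1/3
x = x0 + ln(3)/k
ln(3) = 1.0986
x = 23 + 1.0986/1.6
= 23 + 0.6866
= 23.69


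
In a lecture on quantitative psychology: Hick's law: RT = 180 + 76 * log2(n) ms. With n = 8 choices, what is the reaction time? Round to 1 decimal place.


RT = 180 + 76 * log2(8)
log2(8) = 3.0
RT = 180 + 76 * 3.0
= 180 + 228.0
= 408.0 ms


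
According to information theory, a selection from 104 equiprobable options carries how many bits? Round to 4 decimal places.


H = log2(n)
H = log2(104)
= 6.7004


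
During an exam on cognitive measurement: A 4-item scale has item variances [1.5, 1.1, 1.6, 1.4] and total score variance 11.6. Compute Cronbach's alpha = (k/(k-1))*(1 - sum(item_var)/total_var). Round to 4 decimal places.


alpha = (k/(k-1)) * (1 - sum(s_i^2)/s_total^2)
sum(item variances) = 5.6
k/(k-1) = 4/3 = 1.333333
1 - 5.6/11.6 = 1 - 0.482759 = 0.517241
alpha = 1.333333 * 0.517241
= 0.6897


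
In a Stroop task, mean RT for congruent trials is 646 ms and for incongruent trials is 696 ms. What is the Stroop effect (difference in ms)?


Stroop effect = RT(incongruent) - RT(congruent)
= 696 - 646
= 50 ms


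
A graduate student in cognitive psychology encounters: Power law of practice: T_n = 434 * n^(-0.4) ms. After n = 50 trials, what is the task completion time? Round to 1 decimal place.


T_n = 434 * 50^(-0.4)
50^(-0.4) = 0.209128
T_n = 434 * 0.209128
= 90.8 ms


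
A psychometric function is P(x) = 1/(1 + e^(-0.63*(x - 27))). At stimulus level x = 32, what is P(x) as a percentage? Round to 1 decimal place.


P(x) = 1/(1 + e^(-0.63*(32 - 27)))
Exponent = -0.63 * 5 = -3.15
e^(-3.15) = 0.042852
P = 1/(1 + 0.042852) = 0.958909
Percentage = 95.9


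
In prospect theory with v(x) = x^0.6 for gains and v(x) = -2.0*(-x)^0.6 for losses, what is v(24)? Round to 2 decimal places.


Since x = 24 >= 0, use v(x) = x^0.6
24^0.6 = 6.7317
v(24) = 6.73


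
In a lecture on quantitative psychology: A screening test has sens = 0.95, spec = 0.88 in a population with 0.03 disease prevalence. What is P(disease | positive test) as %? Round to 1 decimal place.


PPV = (sens * prev) / (sens * prev + (1-spec) * (1-prev))
Numerator = 0.95 * 0.03 = 0.0285
P(positive and no disease) = (1 - spec) * (1 - prev) = (1 - 0.88) * (1 - 0.03) = 0.1164
Denominator = 0.0285 + 0.1164 = 0.1449
PPV = 0.0285 / 0.1449 = 0.196687
As percentage = 19.7


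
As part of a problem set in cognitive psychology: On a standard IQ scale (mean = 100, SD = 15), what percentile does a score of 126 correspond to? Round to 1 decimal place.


z = (IQ - mean) / SD
z = (126 - 100) / 15 = 1.7333
Percentile = Phi(1.7333) * 100
Phi(1.7333) = 0.958479
= 95.8


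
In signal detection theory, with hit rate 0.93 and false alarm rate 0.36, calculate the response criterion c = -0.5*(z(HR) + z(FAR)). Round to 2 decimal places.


c = -0.5 * (z(HR) + z(FAR))
z(0.93) = 1.4758
z(0.36) = -0.3585
c = -0.5 * (1.4758 + -0.3585)
= -0.5 * 1.1173
= -0.56


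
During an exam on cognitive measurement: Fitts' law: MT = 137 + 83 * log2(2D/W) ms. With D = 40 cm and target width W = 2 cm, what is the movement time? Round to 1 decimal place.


MT = 137 + 83 * log2(2*40/2)
2D/W = 40.0
log2(40.0) = 5.3219
MT = 137 + 83 * 5.3219
= 578.7 ms


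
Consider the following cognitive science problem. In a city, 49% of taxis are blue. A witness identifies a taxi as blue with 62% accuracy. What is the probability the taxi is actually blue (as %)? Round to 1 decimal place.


P(blue | says blue) = P(says blue | blue)*P(blue) / [P(says blue | blue)*P(blue) + P(says blue | not blue)*P(not blue)]
Numerator = 0.62 * 0.49 = 0.3038
False identification = 0.38 * 0.51 = 0.1938
P = 0.3038 / (0.3038 + 0.1938)
= 0.3038 / 0.4976
As percentage = 61.1


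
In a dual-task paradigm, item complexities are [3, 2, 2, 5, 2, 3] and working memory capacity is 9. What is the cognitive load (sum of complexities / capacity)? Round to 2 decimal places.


Total complexity = 3 + 2 + 2 + 5 + 2 + 3 = 17
Load = total / capacity = 17 / 9
= 1.89


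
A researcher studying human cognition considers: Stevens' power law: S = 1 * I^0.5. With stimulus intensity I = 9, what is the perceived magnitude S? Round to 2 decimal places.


S = 1 * 9^0.5
9^0.5 = 3.0
S = 1 * 3.0
= 3.00


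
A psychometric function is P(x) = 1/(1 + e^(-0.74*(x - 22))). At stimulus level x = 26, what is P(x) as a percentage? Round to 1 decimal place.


P(x) = 1/(1 + e^(-0.74*(26 - 22)))
Exponent = -0.74 * 4 = -2.96
e^(-2.96) = 0.051819
P = 1/(1 + 0.051819) = 0.950734
Percentage = 95.1


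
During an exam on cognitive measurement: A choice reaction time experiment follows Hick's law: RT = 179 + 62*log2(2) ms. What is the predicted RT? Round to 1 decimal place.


RT = 179 + 62 * log2(2)
log2(2) = 1.0
RT = 179 + 62 * 1.0
= 179 + 62.0
= 241.0 ms


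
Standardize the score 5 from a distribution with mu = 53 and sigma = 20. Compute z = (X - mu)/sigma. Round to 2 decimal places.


z = (X - mu) / sigma
= (5 - 53) / 20
= -48 / 20
= -2.40


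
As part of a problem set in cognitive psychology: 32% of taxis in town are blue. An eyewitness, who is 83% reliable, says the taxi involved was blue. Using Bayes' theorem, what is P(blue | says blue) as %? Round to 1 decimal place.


P(blue | says blue) = P(says blue | blue)*P(blue) / [P(says blue | blue)*P(blue) + P(says blue | not blue)*P(not blue)]
Numerator = 0.83 * 0.32 = 0.2656
False identification = 0.17 * 0.68 = 0.1156
P = 0.2656 / (0.2656 + 0.1156)
= 0.2656 / 0.3812
As percentage = 69.7


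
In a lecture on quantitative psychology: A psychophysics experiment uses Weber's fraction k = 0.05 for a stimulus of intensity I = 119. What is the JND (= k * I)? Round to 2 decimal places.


JND = k * I
JND = 0.05 * 119
= 5.95


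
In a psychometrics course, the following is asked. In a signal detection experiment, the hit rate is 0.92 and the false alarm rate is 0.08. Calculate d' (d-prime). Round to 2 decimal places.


d' = z(HR) - z(FAR)
z(0.92) = 1.4051
z(0.08) = -1.4051
d' = 1.4051 - -1.4051
= 2.81


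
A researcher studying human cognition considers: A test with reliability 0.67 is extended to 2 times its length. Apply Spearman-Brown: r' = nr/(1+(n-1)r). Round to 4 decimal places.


r_new = n*r / (1 + (n-1)*r)
Numerator = 2 * 0.67 = 1.34
Denominator = 1 + 1 * 0.67 = 1.67
r_new = 1.34 / 1.67
= 0.8024


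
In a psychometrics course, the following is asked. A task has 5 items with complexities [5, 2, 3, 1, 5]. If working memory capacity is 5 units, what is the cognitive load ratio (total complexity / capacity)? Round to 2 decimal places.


Total complexity = 5 + 2 + 3 + 1 + 5 = 16
Load = total / capacity = 16 / 5
= 3.20


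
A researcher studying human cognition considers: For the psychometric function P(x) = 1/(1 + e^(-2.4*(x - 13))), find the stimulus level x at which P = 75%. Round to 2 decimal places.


At P = 0.75: 0.75 = 1/(1 + e^(-k*(x-x0)))
Solving: e^(-k*(x-x0)) = 1/3
x = x0 + ln(3)/k
ln(3) = 1.0986
x = 13 + 1.0986/2.4
= 13 + 0.4578
= 13.46


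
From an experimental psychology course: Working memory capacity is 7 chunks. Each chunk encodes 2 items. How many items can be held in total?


Total items = chunks * items_per_chunk
= 7 * 2
= 14


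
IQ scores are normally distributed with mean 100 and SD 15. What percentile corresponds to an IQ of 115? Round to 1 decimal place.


z = (IQ - mean) / SD
z = (115 - 100) / 15 = 1.0
Percentile = Phi(1.0) * 100
Phi(1.0) = 0.841345
= 84.1


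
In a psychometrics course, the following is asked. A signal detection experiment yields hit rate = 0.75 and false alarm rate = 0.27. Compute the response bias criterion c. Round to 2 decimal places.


c = -0.5 * (z(HR) + z(FAR))
z(0.75) = 0.6745
z(0.27) = -0.6128
c = -0.5 * (0.6745 + -0.6128)
= -0.5 * 0.0617
= -0.03


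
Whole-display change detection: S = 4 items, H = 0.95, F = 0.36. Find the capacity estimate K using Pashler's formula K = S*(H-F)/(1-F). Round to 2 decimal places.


K = S * (H - F) / (1 - F)
H - F = 0.59
1 - F = 0.64
K = 4 * 0.59 / 0.64
= 3.69


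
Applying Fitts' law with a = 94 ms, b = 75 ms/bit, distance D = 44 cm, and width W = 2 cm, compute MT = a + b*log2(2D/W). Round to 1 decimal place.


MT = 94 + 75 * log2(2*44/2)
2D/W = 44.0
log2(44.0) = 5.4594
MT = 94 + 75 * 5.4594
= 503.5 ms


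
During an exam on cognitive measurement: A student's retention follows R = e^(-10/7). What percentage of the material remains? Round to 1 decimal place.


R = e^(-t/S)
-t/S = -10/7 = -1.428571
R = e^(-1.428571) = 0.239651
Percentage = 0.239651 * 100
= 24.0


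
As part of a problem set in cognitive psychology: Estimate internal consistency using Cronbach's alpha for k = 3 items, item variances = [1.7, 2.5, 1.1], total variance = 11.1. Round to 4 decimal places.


alpha = (k/(k-1)) * (1 - sum(s_i^2)/s_total^2)
sum(item variances) = 5.3
k/(k-1) = 3/2 = 1.5
1 - 5.3/11.1 = 1 - 0.477477 = 0.522523
alpha = 1.5 * 0.522523
= 0.7838


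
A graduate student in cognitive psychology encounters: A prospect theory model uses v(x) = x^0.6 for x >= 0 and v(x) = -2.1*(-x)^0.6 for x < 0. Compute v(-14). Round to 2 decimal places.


Since x = -14 < 0, use v(x) = -lambda*(-x)^alpha
(-x) = 14
14^0.6 = 4.8717
v(-14) = -2.1 * 4.8717
= -10.23


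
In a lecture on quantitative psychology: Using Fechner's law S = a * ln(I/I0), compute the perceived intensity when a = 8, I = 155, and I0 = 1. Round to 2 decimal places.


S = 8 * ln(155/1)
I/I0 = 155.0
ln(155.0) = 5.0434
S = 8 * 5.0434
= 40.35


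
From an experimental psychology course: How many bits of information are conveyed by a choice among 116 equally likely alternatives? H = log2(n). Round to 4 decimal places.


H = log2(n)
H = log2(116)
= 6.8580


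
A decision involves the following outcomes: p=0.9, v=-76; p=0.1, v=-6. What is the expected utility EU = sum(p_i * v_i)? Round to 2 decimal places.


EU = sum(p_i * v_i)
0.9 * -76 = -68.4
0.1 * -6 = -0.6
EU = -68.4 + -0.6
= -69.00


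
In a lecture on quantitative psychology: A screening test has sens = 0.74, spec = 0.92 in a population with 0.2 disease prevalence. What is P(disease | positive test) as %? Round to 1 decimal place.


PPV = (sens * prev) / (sens * prev + (1-spec) * (1-prev))
Numerator = 0.74 * 0.2 = 0.148
P(positive and no disease) = (1 - spec) * (1 - prev) = (1 - 0.92) * (1 - 0.2) = 0.064
Denominator = 0.148 + 0.064 = 0.212
PPV = 0.148 / 0.212 = 0.698113
As percentage = 69.8


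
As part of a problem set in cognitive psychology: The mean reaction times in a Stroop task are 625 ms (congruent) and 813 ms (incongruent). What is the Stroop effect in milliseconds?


Stroop effect = RT(incongruent) - RT(congruent)
= 813 - 625
= 188 ms


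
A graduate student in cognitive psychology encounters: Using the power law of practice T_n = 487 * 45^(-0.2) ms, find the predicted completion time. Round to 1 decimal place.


T_n = 487 * 45^(-0.2)
45^(-0.2) = 0.467044
T_n = 487 * 0.467044
= 227.5 ms


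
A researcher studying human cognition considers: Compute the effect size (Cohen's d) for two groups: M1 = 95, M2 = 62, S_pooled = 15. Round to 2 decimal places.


Cohen's d = (M1 - M2) / S_pooled
= (95 - 62) / 15
= 33 / 15
= 2.20


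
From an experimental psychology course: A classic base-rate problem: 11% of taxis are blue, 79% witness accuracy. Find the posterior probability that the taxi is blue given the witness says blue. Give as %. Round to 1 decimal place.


P(blue | says blue) = P(says blue | blue)*P(blue) / [P(says blue | blue)*P(blue) + P(says blue | not blue)*P(not blue)]
Numerator = 0.79 * 0.11 = 0.0869
False identification = 0.21 * 0.89 = 0.1869
P = 0.0869 / (0.0869 + 0.1869)
= 0.0869 / 0.2738
As percentage = 31.7


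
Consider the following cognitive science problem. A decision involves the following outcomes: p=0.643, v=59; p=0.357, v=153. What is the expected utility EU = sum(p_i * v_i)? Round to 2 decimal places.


EU = sum(p_i * v_i)
0.643 * 59 = 37.937
0.357 * 153 = 54.621
EU = 37.937 + 54.621
= 92.56


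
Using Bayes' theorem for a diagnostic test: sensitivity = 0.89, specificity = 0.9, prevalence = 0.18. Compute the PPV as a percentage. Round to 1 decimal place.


PPV = (sens * prev) / (sens * prev + (1-spec) * (1-prev))
Numerator = 0.89 * 0.18 = 0.1602
P(positive and no disease) = (1 - spec) * (1 - prev) = (1 - 0.9) * (1 - 0.18) = 0.082
Denominator = 0.1602 + 0.082 = 0.2422
PPV = 0.1602 / 0.2422 = 0.661437
As percentage = 66.1


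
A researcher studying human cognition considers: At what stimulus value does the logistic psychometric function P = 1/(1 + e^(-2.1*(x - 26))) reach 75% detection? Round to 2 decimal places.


At P = 0.75: 0.75 = 1/(1 + e^(-k*(x-x0)))
Solving: e^(-k*(x-x0)) = 1/3
x = x0 + ln(3)/k
ln(3) = 1.0986
x = 26 + 1.0986/2.1
= 26 + 0.5231
= 26.52


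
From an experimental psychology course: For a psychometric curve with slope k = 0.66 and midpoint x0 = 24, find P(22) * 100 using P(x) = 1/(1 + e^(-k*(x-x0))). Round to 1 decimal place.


P(x) = 1/(1 + e^(-0.66*(22 - 24)))
Exponent = -0.66 * -2 = 1.32
e^(1.32) = 3.743421
P = 1/(1 + 3.743421) = 0.210818
Percentage = 21.1


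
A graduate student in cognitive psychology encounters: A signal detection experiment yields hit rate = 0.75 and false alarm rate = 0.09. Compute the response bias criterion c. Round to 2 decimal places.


c = -0.5 * (z(HR) + z(FAR))
z(0.75) = 0.6745
z(0.09) = -1.3408
c = -0.5 * (0.6745 + -1.3408)
= -0.5 * -0.6663
= 0.33


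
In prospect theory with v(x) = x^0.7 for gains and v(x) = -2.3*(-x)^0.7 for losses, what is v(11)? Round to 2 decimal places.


Since x = 11 >= 0, use v(x) = x^0.7
11^0.7 = 5.3577
v(11) = 5.36


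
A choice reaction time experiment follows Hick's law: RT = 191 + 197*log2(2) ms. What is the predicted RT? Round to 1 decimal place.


RT = 191 + 197 * log2(2)
log2(2) = 1.0
RT = 191 + 197 * 1.0
= 191 + 197.0
= 388.0 ms


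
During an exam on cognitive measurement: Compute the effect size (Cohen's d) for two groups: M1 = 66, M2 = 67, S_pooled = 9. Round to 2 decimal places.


Cohen's d = (M1 - M2) / S_pooled
= (66 - 67) / 9
= -1 / 9
= -0.11


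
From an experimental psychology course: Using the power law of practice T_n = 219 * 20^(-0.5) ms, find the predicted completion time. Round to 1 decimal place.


T_n = 219 * 20^(-0.5)
20^(-0.5) = 0.223607
T_n = 219 * 0.223607
= 49.0 ms


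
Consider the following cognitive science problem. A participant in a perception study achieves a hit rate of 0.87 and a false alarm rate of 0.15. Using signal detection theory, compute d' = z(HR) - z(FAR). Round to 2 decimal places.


d' = z(HR) - z(FAR)
z(0.87) = 1.1264
z(0.15) = -1.0364
d' = 1.1264 - -1.0364
= 2.16


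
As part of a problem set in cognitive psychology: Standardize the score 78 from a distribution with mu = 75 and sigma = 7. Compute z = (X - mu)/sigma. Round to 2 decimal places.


z = (X - mu) / sigma
= (78 - 75) / 7
= 3 / 7
= 0.43


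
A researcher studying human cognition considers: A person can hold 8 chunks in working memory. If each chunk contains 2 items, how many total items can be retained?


Total items = chunks * items_per_chunk
= 8 * 2
= 16


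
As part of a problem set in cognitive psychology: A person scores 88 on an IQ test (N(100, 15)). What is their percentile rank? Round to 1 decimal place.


z = (IQ - mean) / SD
z = (88 - 100) / 15 = -0.8
Percentile = Phi(-0.8) * 100
Phi(-0.8) = 0.211855
= 21.2


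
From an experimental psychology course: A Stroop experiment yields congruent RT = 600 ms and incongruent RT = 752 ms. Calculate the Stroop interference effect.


Stroop effect = RT(incongruent) - RT(congruent)
= 752 - 600
= 152 ms


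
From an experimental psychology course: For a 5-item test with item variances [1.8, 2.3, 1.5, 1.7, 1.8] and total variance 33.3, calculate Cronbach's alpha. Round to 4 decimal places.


alpha = (k/(k-1)) * (1 - sum(s_i^2)/s_total^2)
sum(item variances) = 9.1
k/(k-1) = 5/4 = 1.25
1 - 9.1/33.3 = 1 - 0.273273 = 0.726727
alpha = 1.25 * 0.726727
= 0.9084


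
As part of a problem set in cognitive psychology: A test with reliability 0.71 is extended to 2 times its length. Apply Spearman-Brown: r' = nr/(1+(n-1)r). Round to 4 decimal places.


r_new = n*r / (1 + (n-1)*r)
Numerator = 2 * 0.71 = 1.42
Denominator = 1 + 1 * 0.71 = 1.71
r_new = 1.42 / 1.71
= 0.8304


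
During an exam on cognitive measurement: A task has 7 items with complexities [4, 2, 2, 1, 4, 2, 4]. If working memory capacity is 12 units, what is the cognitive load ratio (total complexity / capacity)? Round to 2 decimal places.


Total complexity = 4 + 2 + 2 + 1 + 4 + 2 + 4 = 19
Load = total / capacity = 19 / 12
= 1.58


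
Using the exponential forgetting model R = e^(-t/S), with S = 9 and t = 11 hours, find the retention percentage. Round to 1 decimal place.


R = e^(-t/S)
-t/S = -11/9 = -1.222222
R = e^(-1.222222) = 0.294575
Percentage = 0.294575 * 100
= 29.5


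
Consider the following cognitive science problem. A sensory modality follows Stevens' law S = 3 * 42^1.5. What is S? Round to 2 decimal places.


S = 3 * 42^1.5
42^1.5 = 272.1911
S = 3 * 272.1911
= 816.57


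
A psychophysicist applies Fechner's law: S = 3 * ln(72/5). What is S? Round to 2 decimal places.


S = 3 * ln(72/5)
I/I0 = 14.4
ln(14.4) = 2.6672
S = 3 * 2.6672
= 8.00


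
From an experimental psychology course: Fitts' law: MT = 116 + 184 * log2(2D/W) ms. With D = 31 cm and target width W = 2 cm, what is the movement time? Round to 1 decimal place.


MT = 116 + 184 * log2(2*31/2)
2D/W = 31.0
log2(31.0) = 4.9542
MT = 116 + 184 * 4.9542
= 1027.6 ms


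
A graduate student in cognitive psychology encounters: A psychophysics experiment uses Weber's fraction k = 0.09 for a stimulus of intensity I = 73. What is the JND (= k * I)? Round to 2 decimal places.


JND = k * I
JND = 0.09 * 73
= 6.57


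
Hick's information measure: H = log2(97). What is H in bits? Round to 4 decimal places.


H = log2(n)
H = log2(97)
= 6.5999


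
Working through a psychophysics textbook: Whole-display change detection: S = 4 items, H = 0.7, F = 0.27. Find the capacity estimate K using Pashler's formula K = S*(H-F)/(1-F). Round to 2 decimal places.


K = S * (H - F) / (1 - F)
H - F = 0.43
1 - F = 0.73
K = 4 * 0.43 / 0.73
= 2.36


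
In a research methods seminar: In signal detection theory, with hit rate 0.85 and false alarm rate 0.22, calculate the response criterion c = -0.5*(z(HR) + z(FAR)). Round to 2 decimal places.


c = -0.5 * (z(HR) + z(FAR))
z(0.85) = 1.0364
z(0.22) = -0.7722
c = -0.5 * (1.0364 + -0.7722)
= -0.5 * 0.2642
= -0.13


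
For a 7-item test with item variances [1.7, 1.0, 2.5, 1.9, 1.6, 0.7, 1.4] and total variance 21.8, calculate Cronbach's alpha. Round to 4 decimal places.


alpha = (k/(k-1)) * (1 - sum(s_i^2)/s_total^2)
sum(item variances) = 10.8
k/(k-1) = 7/6 = 1.166667
1 - 10.8/21.8 = 1 - 0.495413 = 0.504587
alpha = 1.166667 * 0.504587
= 0.5887


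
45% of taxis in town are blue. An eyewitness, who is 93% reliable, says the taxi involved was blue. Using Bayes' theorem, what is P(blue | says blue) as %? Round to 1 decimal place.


P(blue | says blue) = P(says blue | blue)*P(blue) / [P(says blue | blue)*P(blue) + P(says blue | not blue)*P(not blue)]
Numerator = 0.93 * 0.45 = 0.4185
False identification = 0.07 * 0.55 = 0.0385
P = 0.4185 / (0.4185 + 0.0385)
= 0.4185 / 0.457
As percentage = 91.6


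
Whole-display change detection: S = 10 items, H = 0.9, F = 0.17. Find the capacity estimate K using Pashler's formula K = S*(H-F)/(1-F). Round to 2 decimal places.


K = S * (H - F) / (1 - F)
H - F = 0.73
1 - F = 0.83
K = 10 * 0.73 / 0.83
= 8.80


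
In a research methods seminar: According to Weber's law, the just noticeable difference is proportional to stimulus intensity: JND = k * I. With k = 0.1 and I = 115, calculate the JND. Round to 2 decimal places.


JND = k * I
JND = 0.1 * 115
= 11.50


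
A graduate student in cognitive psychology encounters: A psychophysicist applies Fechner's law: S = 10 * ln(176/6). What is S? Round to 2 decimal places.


S = 10 * ln(176/6)
I/I0 = 29.333333
ln(29.333333) = 3.3787
S = 10 * 3.3787
= 33.79


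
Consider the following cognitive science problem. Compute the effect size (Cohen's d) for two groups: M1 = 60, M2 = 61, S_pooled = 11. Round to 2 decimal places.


Cohen's d = (M1 - M2) / S_pooled
= (60 - 61) / 11
= -1 / 11
= -0.09


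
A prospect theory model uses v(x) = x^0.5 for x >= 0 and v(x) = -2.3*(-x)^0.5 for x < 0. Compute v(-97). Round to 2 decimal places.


Since x = -97 < 0, use v(x) = -lambda*(-x)^alpha
(-x) = 97
97^0.5 = 9.8489
v(-97) = -2.3 * 9.8489
= -22.65


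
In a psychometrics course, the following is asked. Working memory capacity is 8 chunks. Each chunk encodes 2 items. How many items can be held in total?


Total items = chunks * items_per_chunk
= 8 * 2
= 16


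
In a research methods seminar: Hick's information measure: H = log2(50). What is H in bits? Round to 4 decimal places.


H = log2(n)
H = log2(50)
= 5.6439


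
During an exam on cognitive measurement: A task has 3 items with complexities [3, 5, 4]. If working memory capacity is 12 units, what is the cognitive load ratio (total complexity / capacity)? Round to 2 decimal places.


Total complexity = 3 + 5 + 4 = 12
Load = total / capacity = 12 / 12
= 1.00


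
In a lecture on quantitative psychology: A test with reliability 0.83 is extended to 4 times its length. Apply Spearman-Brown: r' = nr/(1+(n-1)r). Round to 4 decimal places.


r_new = n*r / (1 + (n-1)*r)
Numerator = 4 * 0.83 = 3.32
Denominator = 1 + 3 * 0.83 = 3.49
r_new = 3.32 / 3.49
= 0.9513


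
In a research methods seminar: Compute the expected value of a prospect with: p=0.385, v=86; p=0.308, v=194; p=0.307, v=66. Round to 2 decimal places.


EU = sum(p_i * v_i)
0.385 * 86 = 33.11
0.308 * 194 = 59.752
0.307 * 66 = 20.262
EU = 33.11 + 59.752 + 20.262
= 113.12


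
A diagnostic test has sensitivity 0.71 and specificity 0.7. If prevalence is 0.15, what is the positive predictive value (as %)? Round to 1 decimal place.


PPV = (sens * prev) / (sens * prev + (1-spec) * (1-prev))
Numerator = 0.71 * 0.15 = 0.1065
P(positive and no disease) = (1 - spec) * (1 - prev) = (1 - 0.7) * (1 - 0.15) = 0.255
Denominator = 0.1065 + 0.255 = 0.3615
PPV = 0.1065 / 0.3615 = 0.294606
As percentage = 29.5


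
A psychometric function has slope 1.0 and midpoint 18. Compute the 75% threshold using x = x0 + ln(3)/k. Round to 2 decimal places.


At P = 0.75: 0.75 = 1/(1 + e^(-k*(x-x0)))
Solving: e^(-k*(x-x0)) = 1/3
x = x0 + ln(3)/k
ln(3) = 1.0986
x = 18 + 1.0986/1.0
= 18 + 1.0986
= 19.10


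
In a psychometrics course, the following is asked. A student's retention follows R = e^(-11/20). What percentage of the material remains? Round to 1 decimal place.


R = e^(-t/S)
-t/S = -11/20 = -0.55
R = e^(-0.55) = 0.57695
Percentage = 0.57695 * 100
= 57.7


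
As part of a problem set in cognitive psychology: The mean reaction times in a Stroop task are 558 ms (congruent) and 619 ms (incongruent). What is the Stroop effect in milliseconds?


Stroop effect = RT(incongruent) - RT(congruent)
= 619 - 558
= 61 ms


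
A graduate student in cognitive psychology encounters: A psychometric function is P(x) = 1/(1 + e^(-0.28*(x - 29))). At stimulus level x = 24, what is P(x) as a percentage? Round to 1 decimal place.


P(x) = 1/(1 + e^(-0.28*(24 - 29)))
Exponent = -0.28 * -5 = 1.4
e^(1.4) = 4.0552
P = 1/(1 + 4.0552) = 0.197816
Percentage = 19.8


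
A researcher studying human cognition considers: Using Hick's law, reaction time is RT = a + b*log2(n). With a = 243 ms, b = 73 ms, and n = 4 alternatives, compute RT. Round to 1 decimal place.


RT = 243 + 73 * log2(4)
log2(4) = 2.0
RT = 243 + 73 * 2.0
= 243 + 146.0
= 389.0 ms


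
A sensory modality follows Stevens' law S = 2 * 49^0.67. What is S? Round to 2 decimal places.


S = 2 * 49^0.67
49^0.67 = 13.5654
S = 2 * 13.5654
= 27.13


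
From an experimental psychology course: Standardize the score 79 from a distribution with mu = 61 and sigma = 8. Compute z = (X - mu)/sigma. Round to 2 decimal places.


z = (X - mu) / sigma
= (79 - 61) / 8
= 18 / 8
= 2.25


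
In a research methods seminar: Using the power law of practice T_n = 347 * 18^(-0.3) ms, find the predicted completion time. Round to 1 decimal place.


T_n = 347 * 18^(-0.3)
18^(-0.3) = 0.420163
T_n = 347 * 0.420163
= 145.8 ms


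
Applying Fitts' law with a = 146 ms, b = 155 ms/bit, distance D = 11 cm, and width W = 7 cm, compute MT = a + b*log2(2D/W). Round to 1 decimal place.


MT = 146 + 155 * log2(2*11/7)
2D/W = 3.142857
log2(3.142857) = 1.6521
MT = 146 + 155 * 1.6521
= 402.1 ms


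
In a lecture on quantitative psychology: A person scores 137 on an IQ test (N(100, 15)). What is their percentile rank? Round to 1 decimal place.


z = (IQ - mean) / SD
z = (137 - 100) / 15 = 2.4667
Percentile = Phi(2.4667) * 100
Phi(2.4667) = 0.993182
= 99.3


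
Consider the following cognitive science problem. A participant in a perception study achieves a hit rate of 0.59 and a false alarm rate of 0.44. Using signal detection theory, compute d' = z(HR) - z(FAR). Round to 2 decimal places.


d' = z(HR) - z(FAR)
z(0.59) = 0.2275
z(0.44) = -0.151
d' = 0.2275 - -0.151
= 0.38


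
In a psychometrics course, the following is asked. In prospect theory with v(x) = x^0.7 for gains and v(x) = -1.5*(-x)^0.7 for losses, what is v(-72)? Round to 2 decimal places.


Since x = -72 < 0, use v(x) = -lambda*(-x)^alpha
(-x) = 72
72^0.7 = 19.9587
v(-72) = -1.5 * 19.9587
= -29.94


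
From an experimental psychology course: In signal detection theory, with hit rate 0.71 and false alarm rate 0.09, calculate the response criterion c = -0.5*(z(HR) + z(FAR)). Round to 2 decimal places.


c = -0.5 * (z(HR) + z(FAR))
z(0.71) = 0.5534
z(0.09) = -1.3408
c = -0.5 * (0.5534 + -1.3408)
= -0.5 * -0.7874
= 0.39
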